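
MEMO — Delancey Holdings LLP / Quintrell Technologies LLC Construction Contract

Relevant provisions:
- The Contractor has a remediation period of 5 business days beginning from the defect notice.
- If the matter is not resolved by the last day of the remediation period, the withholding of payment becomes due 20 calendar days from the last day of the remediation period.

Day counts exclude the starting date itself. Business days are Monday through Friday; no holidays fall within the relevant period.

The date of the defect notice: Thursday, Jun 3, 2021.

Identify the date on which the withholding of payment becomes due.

Jun 30, 2021

The last day of the remediation period: counting 5 business days from Thursday, Jun 3, 2021 (Jun 4, Jun 7, Jun 8, Jun 9, Jun 10, skipping weekends) reaches Thursday, Jun 10, 2021.
The date on which the withholding of payment becomes due: Jun 10, 2021 + 20 days = Jun 30, 2021.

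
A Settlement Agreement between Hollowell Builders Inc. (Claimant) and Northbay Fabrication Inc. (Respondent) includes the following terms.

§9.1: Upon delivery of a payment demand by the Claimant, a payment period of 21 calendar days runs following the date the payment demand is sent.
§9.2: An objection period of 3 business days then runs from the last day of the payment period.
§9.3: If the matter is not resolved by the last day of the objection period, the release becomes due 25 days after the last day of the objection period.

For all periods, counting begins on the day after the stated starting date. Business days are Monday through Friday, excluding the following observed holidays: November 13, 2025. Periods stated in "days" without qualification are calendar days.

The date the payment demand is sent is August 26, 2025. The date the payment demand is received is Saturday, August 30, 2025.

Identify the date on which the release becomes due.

The last day of the payment period: August 26, 2025 + 21 days = September 16, 2025.
The last day of the objection period: 3 business days after Tuesday, September 16, 2025, skipping weekends — Sep 17, Sep 18, Sep 19 — lands on Friday, September 19, 2025.
Adding 25 calendar days to September 19, 2025 gives October 14, 2025, which is the date on which the release becomes due.

October 14, 2025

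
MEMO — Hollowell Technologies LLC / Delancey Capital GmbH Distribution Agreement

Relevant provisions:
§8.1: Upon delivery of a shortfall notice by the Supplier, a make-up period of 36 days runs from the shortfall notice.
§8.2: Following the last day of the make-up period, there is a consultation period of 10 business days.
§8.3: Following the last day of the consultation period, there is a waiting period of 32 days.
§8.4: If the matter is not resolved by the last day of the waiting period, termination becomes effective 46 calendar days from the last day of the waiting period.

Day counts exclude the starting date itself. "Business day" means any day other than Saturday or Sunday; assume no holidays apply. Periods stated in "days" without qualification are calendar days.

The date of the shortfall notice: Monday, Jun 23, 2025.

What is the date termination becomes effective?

Oct 29, 2025

Adding 36 calendar days to Jun 23, 2025 gives Jul 29, 2025, which is the last day of the make-up period.
The last day of the consultation period: 10 business days after Tuesday, Jul 29, 2025, skipping weekends — Jul 30, Jul 31, Aug 1, Aug 4, Aug 5, Aug 6, Aug 7, Aug 8, Aug 11, Aug 12 — lands on Tuesday, Aug 12, 2025.
Adding 32 calendar days to Aug 12, 2025 gives Sep 13, 2025, which is the last day of the waiting period.
The date termination becomes effective: Sep 13, 2025 + 46 days = Oct 29, 2025.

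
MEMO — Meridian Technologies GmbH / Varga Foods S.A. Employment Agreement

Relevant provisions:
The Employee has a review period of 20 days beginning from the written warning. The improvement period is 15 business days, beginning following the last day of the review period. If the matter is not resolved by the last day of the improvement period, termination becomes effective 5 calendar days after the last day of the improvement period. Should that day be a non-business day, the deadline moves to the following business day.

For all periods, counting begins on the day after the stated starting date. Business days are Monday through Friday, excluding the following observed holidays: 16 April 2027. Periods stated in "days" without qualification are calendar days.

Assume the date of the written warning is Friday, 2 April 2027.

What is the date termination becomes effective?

Adding 20 calendar days to 2 April 2027 gives 22 April 2027, which is the last day of the review period.
From Thursday, 22 April 2027, 15 business days (Apr 23, Apr 26, Apr 27, Apr 28, …, May 11, May 12, May 13, skipping weekends) brings us to Thursday, 13 May 2027, which is the last day of the improvement period.
The date termination becomes effective: 13 May 2027 + 5 days = 18 May 2027. 18 May 2027 is a Tuesday and is not a listed holiday, so no roll-forward applies.

18 May 2027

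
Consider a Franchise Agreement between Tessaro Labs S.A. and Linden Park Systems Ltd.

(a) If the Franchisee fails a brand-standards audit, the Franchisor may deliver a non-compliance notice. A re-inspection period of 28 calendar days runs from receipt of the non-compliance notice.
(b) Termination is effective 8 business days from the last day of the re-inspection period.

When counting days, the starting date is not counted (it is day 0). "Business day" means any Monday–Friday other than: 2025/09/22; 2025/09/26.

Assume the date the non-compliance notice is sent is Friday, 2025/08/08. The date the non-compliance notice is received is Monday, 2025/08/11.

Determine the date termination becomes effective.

2025/09/18

The last day of the re-inspection period: 2025/08/11 + 28 days = 2025/09/08.
The date termination becomes effective: 8 business days after Monday, 2025/09/08, skipping weekends — Sep 9, Sep 10, Sep 11, Sep 12, Sep 15, Sep 16, Sep 17, Sep 18 — lands on Thursday, 2025/09/18.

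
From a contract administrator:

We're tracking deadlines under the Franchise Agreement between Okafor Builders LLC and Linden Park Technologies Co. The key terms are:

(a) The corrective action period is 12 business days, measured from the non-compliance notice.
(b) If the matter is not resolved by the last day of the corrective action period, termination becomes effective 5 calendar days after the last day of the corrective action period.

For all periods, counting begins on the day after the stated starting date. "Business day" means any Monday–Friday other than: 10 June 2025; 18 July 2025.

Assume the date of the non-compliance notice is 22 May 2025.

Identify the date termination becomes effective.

14 June 2025

From Thursday, 22 May 2025, 12 business days (May 23, May 26, May 27, May 28, …, Jun 5, Jun 6, Jun 9, skipping weekends) brings us to Monday, 9 June 2025, which is the last day of the corrective action period.
The date termination becomes effective: 5 calendar days after 9 June 2025 is 14 June 2025.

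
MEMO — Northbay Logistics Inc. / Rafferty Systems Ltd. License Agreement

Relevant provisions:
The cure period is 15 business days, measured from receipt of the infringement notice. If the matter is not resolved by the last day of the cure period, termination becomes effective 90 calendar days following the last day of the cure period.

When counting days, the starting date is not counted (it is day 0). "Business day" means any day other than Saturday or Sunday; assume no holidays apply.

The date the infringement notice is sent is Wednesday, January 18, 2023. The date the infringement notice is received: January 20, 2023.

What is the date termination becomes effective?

May 11, 2023

From Friday, January 20, 2023, 15 business days (Jan 23, Jan 24, Jan 25, Jan 26, …, Feb 8, Feb 9, Feb 10, skipping weekends) brings us to Friday, February 10, 2023, which is the last day of the cure period.
The date termination becomes effective: February 10, 2023 + 90 days = May 11, 2023.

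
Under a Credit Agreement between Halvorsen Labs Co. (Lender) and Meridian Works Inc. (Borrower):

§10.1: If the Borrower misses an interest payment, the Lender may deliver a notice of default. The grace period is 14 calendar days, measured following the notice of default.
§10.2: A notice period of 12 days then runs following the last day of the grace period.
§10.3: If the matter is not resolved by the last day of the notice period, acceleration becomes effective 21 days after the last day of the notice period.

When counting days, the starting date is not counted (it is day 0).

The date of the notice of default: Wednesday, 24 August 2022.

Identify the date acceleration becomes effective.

10 October 2022

The last day of the grace period: 24 August 2022 + 14 days = 7 September 2022.
The last day of the notice period: 7 September 2022 + 12 days = 19 September 2022.
The date acceleration becomes effective: 21 calendar days after 19 September 2022 is 10 October 2022.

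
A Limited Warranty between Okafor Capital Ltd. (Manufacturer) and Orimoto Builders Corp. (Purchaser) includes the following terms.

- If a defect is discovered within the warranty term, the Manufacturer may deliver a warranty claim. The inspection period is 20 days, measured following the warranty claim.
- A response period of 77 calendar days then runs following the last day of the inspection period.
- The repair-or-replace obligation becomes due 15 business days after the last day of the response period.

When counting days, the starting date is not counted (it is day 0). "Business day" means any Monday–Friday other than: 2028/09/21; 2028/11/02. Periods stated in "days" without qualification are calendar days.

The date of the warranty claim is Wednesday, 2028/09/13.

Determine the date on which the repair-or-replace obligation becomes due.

2029/01/09

Adding 20 calendar days to 2028/09/13 gives 2028/10/03, which is the last day of the inspection period.
Adding 77 calendar days to 2028/10/03 gives 2028/12/19, which is the last day of the response period.
The date on which the repair-or-replace obligation becomes due: 15 business days after Tuesday, 2028/12/19, skipping weekends — Dec 20, Dec 21, Dec 22, Dec 25, …, Jan 5, Jan 8, Jan 9 — lands on Tuesday, 2029/01/09.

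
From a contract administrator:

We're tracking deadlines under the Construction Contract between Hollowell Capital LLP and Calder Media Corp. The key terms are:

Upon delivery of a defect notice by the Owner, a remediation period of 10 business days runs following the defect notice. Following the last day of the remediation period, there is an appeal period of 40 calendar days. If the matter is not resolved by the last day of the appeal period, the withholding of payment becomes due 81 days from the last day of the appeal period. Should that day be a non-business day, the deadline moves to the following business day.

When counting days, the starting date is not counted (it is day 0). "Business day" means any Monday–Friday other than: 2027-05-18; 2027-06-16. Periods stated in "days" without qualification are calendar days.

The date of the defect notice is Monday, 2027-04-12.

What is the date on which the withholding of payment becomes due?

The last day of the remediation period: counting 10 business days from Monday, 2027-04-12 (Apr 13, Apr 14, Apr 15, Apr 16, Apr 19, Apr 20, Apr 21, Apr 22, Apr 23, Apr 26, skipping weekends) reaches Monday, 2027-04-26.
The last day of the appeal period: 40 calendar days after 2027-04-26 is 2027-06-05.
Adding 81 calendar days to 2027-06-05 gives 2027-08-25, which is the date on which the withholding of payment becomes due. 2027-08-25 is a Wednesday and is not a listed holiday, so no roll-forward applies.

2027-08-25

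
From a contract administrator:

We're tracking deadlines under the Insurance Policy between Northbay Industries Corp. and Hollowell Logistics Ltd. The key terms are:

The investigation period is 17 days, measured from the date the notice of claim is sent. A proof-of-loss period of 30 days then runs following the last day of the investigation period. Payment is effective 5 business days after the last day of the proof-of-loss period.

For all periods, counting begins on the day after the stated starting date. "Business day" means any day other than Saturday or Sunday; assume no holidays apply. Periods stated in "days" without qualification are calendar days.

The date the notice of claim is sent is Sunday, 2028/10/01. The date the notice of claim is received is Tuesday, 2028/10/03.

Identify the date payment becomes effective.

2028/11/24

The last day of the investigation period: 2028/10/01 + 17 days = 2028/10/18.
Adding 30 calendar days to 2028/10/18 gives 2028/11/17, which is the last day of the proof-of-loss period.
From Friday, 2028/11/17, 5 business days (Nov 20, Nov 21, Nov 22, Nov 23, Nov 24, skipping weekends) brings us to Friday, 2028/11/24, which is the date payment becomes effective.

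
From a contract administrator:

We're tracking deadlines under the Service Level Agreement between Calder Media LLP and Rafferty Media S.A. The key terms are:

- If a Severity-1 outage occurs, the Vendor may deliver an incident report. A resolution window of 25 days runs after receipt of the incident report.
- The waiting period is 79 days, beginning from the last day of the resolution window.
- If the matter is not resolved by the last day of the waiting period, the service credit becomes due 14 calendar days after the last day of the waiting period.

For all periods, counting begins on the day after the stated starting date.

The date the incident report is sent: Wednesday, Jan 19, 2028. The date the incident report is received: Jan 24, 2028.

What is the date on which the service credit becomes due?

The last day of the resolution window: Jan 24, 2028 + 25 days = Feb 18, 2028.
The last day of the waiting period: Feb 18, 2028 + 79 days = May 7, 2028.
Adding 14 calendar days to May 7, 2028 gives May 21, 2028, which is the date on which the service credit becomes due.

May 21, 2028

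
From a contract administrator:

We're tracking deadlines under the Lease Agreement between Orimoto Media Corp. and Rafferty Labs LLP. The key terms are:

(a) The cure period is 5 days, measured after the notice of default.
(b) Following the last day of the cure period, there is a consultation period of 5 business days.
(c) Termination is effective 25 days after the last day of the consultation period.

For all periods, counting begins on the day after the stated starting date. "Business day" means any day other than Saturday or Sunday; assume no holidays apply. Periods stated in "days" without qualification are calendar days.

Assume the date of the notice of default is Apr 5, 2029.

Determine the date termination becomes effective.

May 12, 2029

The last day of the cure period: Apr 5, 2029 + 5 days = Apr 10, 2029.
The last day of the consultation period: 5 business days after Tuesday, Apr 10, 2029, skipping weekends — Apr 11, Apr 12, Apr 13, Apr 16, Apr 17 — lands on Tuesday, Apr 17, 2029.
The date termination becomes effective: Apr 17, 2029 + 25 days = May 12, 2029.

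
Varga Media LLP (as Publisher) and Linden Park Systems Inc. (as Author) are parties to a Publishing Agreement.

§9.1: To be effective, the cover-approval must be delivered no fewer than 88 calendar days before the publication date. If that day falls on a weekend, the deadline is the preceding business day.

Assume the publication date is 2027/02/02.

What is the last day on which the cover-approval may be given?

Counting back 88 calendar days from 2027/02/02 gives 2026/11/06. That is a Friday, so no adjustment is needed.

2026/11/06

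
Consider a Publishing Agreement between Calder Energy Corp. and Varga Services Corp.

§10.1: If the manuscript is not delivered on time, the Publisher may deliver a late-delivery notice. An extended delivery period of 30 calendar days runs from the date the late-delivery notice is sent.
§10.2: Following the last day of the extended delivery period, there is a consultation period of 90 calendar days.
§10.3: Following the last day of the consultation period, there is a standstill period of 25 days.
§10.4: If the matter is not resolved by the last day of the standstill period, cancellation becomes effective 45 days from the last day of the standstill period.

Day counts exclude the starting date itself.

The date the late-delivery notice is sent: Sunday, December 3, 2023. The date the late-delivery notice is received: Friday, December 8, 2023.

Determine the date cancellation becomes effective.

The last day of the extended delivery period: December 3, 2023 + 30 days = January 2, 2024.
Adding 90 calendar days to January 2, 2024 gives April 1, 2024, which is the last day of the consultation period.
The last day of the standstill period: 25 calendar days after April 1, 2024 is April 26, 2024.
Adding 45 calendar days to April 26, 2024 gives June 10, 2024, which is the date cancellation becomes effective.

June 10, 2024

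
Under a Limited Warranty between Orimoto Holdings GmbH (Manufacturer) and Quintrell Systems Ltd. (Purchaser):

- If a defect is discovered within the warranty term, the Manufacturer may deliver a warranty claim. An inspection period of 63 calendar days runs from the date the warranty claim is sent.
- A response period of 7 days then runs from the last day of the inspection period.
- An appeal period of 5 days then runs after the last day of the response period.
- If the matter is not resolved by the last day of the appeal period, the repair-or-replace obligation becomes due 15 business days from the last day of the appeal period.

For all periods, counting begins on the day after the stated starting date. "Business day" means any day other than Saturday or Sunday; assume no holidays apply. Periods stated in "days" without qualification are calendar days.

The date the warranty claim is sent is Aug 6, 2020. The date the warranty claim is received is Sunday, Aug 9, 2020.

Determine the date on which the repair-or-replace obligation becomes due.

Nov 10, 2020

The last day of the inspection period: Aug 6, 2020 + 63 days = Oct 8, 2020.
The last day of the response period: 7 calendar days after Oct 8, 2020 is Oct 15, 2020.
Adding 5 calendar days to Oct 15, 2020 gives Oct 20, 2020, which is the last day of the appeal period.
The date on which the repair-or-replace obligation becomes due: 15 business days after Tuesday, Oct 20, 2020, skipping weekends — Oct 21, Oct 22, Oct 23, Oct 26, …, Nov 6, Nov 9, Nov 10 — lands on Tuesday, Nov 10, 2020.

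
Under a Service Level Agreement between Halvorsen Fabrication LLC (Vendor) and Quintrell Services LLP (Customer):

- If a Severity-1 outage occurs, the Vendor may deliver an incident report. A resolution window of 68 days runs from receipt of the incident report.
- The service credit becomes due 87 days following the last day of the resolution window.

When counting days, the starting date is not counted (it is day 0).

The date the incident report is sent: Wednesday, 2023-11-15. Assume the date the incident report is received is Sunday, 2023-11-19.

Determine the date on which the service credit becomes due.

2024-04-22

Adding 68 calendar days to 2023-11-19 gives 2024-01-26, which is the last day of the resolution window.
The date on which the service credit becomes due: 87 calendar days after 2024-01-26 is 2024-04-22.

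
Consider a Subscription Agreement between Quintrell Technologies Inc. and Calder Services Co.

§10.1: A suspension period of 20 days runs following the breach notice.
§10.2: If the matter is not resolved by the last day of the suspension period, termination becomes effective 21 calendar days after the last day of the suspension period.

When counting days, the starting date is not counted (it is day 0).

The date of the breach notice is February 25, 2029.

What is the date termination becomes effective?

April 7, 2029

Adding 20 calendar days to February 25, 2029 gives March 17, 2029, which is the last day of the suspension period.
The date termination becomes effective: March 17, 2029 + 21 days = April 7, 2029.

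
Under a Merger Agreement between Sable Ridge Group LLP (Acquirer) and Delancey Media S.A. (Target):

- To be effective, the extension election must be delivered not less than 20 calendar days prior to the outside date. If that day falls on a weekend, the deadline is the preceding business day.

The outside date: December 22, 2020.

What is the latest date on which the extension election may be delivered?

December 2, 2020

December 22, 2020 minus 20 days is December 2, 2020. That is a Wednesday, so no adjustment is needed.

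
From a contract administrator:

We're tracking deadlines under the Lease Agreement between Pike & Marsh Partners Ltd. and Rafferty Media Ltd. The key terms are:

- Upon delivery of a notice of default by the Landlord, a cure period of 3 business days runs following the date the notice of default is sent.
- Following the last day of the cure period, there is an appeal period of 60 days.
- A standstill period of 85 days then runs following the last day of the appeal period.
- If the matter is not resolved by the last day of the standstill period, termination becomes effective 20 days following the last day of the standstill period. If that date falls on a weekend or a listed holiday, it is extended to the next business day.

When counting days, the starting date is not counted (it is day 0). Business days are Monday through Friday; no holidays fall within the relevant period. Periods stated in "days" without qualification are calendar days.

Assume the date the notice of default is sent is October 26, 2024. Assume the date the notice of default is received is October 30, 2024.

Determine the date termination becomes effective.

April 14, 2025

From Saturday, October 26, 2024, 3 business days (Oct 28, Oct 29, Oct 30, skipping weekends) brings us to Wednesday, October 30, 2024, which is the last day of the cure period.
The last day of the appeal period: 60 calendar days after October 30, 2024 is December 29, 2024.
The last day of the standstill period: December 29, 2024 + 85 days = March 24, 2025.
The date termination becomes effective: 20 calendar days after March 24, 2025 is April 13, 2025. That falls on a Sunday, so it rolls to the next business day, Monday, April 14, 2025.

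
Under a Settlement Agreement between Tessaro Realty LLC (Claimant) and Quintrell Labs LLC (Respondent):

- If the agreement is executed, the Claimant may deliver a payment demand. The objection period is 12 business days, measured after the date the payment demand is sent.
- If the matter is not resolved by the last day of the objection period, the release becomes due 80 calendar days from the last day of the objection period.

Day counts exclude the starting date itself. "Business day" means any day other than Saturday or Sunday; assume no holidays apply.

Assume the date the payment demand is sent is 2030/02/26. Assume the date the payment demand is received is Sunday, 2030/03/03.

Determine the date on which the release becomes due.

2030/06/02

The last day of the objection period: 12 business days after Tuesday, 2030/02/26, skipping weekends — Feb 27, Feb 28, Mar 1, Mar 4, …, Mar 12, Mar 13, Mar 14 — lands on Thursday, 2030/03/14.
The date on which the release becomes due: 2030/03/14 + 80 days = 2030/06/02.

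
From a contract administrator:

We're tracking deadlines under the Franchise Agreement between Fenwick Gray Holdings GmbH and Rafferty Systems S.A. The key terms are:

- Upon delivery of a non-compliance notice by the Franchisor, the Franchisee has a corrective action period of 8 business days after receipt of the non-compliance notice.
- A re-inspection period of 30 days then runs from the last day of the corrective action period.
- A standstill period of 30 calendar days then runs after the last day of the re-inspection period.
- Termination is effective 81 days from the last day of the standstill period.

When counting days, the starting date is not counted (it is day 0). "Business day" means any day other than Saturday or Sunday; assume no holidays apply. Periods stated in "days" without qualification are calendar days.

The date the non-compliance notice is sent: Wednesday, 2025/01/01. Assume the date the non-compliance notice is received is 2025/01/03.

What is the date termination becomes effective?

The last day of the corrective action period: 8 business days after Friday, 2025/01/03, skipping weekends — Jan 6, Jan 7, Jan 8, Jan 9, Jan 10, Jan 13, Jan 14, Jan 15 — lands on Wednesday, 2025/01/15.
The last day of the re-inspection period: 2025/01/15 + 30 days = 2025/02/14.
Adding 30 calendar days to 2025/02/14 gives 2025/03/16, which is the last day of the standstill period.
Adding 81 calendar days to 2025/03/16 gives 2025/06/05, which is the date termination becomes effective.

2025/06/05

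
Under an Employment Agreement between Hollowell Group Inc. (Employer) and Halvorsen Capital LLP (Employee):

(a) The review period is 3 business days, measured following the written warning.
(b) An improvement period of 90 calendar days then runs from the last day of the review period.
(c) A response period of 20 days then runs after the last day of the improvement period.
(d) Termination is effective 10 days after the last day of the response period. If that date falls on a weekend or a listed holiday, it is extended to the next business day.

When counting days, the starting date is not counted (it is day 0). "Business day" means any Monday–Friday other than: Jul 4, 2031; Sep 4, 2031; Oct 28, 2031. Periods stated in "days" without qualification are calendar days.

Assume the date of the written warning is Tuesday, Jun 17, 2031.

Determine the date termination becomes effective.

The last day of the review period: 3 business days after Tuesday, Jun 17, 2031, skipping weekends — Jun 18, Jun 19, Jun 20 — lands on Friday, Jun 20, 2031.
The last day of the improvement period: Jun 20, 2031 + 90 days = Sep 18, 2031.
The last day of the response period: Sep 18, 2031 + 20 days = Oct 8, 2031.
The date termination becomes effective: 10 calendar days after Oct 8, 2031 is Oct 18, 2031. That falls on a Saturday, so it rolls to the next business day, Monday, Oct 20, 2031.

Oct 20, 2031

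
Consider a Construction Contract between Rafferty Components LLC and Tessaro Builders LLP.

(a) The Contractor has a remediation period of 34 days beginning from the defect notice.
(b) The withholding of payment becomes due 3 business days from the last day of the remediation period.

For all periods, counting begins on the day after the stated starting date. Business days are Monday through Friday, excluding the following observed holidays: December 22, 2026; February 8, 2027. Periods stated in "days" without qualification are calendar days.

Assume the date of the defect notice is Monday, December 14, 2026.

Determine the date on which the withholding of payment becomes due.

January 20, 2027

The last day of the remediation period: December 14, 2026 + 34 days = January 17, 2027.
From Sunday, January 17, 2027, 3 business days (Jan 18, Jan 19, Jan 20, skipping weekends) brings us to Wednesday, January 20, 2027, which is the date on which the withholding of payment becomes due.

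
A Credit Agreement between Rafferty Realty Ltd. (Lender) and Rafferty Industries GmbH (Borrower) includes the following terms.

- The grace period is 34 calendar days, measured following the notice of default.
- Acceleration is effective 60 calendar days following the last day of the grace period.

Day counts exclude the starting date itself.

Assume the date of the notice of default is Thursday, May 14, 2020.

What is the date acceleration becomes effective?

The last day of the grace period: May 14, 2020 + 34 days = June 17, 2020.
The date acceleration becomes effective: June 17, 2020 + 60 days = August 16, 2020.

August 16, 2020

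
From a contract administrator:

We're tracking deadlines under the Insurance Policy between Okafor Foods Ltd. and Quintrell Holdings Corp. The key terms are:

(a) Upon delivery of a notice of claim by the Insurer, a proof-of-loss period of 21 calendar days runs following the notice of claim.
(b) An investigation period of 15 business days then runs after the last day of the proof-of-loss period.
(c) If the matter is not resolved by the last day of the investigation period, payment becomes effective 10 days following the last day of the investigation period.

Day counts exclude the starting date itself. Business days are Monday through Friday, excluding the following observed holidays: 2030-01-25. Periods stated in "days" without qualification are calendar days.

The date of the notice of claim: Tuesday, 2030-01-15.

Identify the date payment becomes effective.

Adding 21 calendar days to 2030-01-15 gives 2030-02-05, which is the last day of the proof-of-loss period.
From Tuesday, 2030-02-05, 15 business days (Feb 6, Feb 7, Feb 8, Feb 11, …, Feb 22, Feb 25, Feb 26, skipping weekends) brings us to Tuesday, 2030-02-26, which is the last day of the investigation period.
The date payment becomes effective: 2030-02-26 + 10 days = 2030-03-08.

2030-03-08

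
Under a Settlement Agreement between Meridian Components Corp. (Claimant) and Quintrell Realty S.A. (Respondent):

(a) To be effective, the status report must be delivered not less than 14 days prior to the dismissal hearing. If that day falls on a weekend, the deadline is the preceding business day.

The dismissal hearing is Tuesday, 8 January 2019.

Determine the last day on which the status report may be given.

25 December 2018

8 January 2019 minus 14 days is 25 December 2018. That is a Tuesday, so no adjustment is needed.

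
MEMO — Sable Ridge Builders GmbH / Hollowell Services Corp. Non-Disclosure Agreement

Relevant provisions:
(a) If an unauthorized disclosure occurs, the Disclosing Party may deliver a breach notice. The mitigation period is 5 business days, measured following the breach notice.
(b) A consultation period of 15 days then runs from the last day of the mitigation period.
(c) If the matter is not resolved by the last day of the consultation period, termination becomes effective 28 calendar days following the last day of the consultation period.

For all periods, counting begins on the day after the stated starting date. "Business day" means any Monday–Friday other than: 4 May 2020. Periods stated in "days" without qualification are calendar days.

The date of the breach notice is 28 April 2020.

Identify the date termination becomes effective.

The last day of the mitigation period: counting 5 business days from Tuesday, 28 April 2020 (Apr 29, Apr 30, May 1, May 5, May 6, skipping weekends and the listed holiday on May 4) reaches Wednesday, 6 May 2020.
The last day of the consultation period: 15 calendar days after 6 May 2020 is 21 May 2020.
The date termination becomes effective: 21 May 2020 + 28 days = 18 June 2020.

18 June 2020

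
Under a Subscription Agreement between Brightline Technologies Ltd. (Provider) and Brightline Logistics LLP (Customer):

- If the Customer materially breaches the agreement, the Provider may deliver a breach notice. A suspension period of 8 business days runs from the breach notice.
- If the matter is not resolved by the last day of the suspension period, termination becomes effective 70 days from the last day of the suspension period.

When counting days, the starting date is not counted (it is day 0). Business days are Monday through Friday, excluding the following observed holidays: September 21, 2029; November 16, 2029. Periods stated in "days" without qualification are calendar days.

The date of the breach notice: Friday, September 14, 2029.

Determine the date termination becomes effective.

December 6, 2029

From Friday, September 14, 2029, 8 business days (Sep 17, Sep 18, Sep 19, Sep 20, Sep 24, Sep 25, Sep 26, Sep 27, skipping weekends and the listed holiday on Sep 21) brings us to Thursday, September 27, 2029, which is the last day of the suspension period.
The date termination becomes effective: September 27, 2029 + 70 days = December 6, 2029.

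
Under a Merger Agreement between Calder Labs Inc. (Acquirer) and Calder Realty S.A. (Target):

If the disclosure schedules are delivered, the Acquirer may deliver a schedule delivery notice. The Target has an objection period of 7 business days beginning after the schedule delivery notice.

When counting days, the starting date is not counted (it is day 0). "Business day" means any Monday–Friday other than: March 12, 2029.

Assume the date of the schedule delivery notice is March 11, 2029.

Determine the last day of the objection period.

March 21, 2029

The last day of the objection period: 7 business days after Sunday, March 11, 2029, skipping weekends and the listed holiday on Mar 12 — Mar 13, Mar 14, Mar 15, Mar 16, Mar 19, Mar 20, Mar 21 — lands on Wednesday, March 21, 2029.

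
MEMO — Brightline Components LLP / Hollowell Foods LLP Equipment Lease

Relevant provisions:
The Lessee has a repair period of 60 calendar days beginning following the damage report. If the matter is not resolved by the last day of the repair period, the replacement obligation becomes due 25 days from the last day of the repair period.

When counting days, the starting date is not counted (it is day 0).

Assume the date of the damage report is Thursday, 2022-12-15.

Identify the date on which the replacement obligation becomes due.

2023-03-10

The last day of the repair period: 2022-12-15 + 60 days = 2023-02-13.
The date on which the replacement obligation becomes due: 2023-02-13 + 25 days = 2023-03-10.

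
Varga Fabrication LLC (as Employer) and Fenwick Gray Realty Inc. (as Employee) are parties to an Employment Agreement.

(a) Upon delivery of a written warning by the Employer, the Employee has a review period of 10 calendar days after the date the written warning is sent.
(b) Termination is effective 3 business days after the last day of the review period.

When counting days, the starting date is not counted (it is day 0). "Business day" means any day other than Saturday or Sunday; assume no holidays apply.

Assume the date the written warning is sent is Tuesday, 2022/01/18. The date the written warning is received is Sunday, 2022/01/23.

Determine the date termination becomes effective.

2022/02/02

The last day of the review period: 2022/01/18 + 10 days = 2022/01/28.
The date termination becomes effective: counting 3 business days from Friday, 2022/01/28 (Jan 31, Feb 1, Feb 2, skipping weekends) reaches Wednesday, 2022/02/02.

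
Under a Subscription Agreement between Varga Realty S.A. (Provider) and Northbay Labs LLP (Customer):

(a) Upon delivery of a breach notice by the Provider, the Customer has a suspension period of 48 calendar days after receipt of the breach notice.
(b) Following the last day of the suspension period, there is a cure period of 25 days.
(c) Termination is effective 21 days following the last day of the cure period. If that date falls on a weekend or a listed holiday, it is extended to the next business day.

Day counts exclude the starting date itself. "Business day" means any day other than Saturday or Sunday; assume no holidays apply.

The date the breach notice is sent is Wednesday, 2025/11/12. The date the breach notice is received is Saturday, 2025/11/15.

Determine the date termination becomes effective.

Adding 48 calendar days to 2025/11/15 gives 2026/01/02, which is the last day of the suspension period.
Adding 25 calendar days to 2026/01/02 gives 2026/01/27, which is the last day of the cure period.
Adding 21 calendar days to 2026/01/27 gives 2026/02/17, which is the date termination becomes effective. 2026/02/17 is a Tuesday, so no roll-forward applies.

2026/02/17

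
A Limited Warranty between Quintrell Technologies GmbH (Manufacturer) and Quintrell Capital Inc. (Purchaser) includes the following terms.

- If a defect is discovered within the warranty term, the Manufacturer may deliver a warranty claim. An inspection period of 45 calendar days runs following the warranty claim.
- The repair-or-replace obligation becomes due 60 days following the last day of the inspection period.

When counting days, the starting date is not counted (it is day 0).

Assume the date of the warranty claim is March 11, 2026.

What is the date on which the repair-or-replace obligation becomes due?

June 24, 2026

The last day of the inspection period: March 11, 2026 + 45 days = April 25, 2026.
The date on which the repair-or-replace obligation becomes due: 60 calendar days after April 25, 2026 is June 24, 2026.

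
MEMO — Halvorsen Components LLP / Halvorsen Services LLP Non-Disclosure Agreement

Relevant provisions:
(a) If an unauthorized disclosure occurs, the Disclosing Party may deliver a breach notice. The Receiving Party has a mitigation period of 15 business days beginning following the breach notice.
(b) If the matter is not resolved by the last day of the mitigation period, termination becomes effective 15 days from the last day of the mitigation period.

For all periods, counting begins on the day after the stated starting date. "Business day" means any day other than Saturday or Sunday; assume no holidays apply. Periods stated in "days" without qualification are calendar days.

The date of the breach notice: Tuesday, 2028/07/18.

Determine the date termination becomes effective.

From Tuesday, 2028/07/18, 15 business days (Jul 19, Jul 20, Jul 21, Jul 24, …, Aug 4, Aug 7, Aug 8, skipping weekends) brings us to Tuesday, 2028/08/08, which is the last day of the mitigation period.
Adding 15 calendar days to 2028/08/08 gives 2028/08/23, which is the date termination becomes effective.

2028/08/23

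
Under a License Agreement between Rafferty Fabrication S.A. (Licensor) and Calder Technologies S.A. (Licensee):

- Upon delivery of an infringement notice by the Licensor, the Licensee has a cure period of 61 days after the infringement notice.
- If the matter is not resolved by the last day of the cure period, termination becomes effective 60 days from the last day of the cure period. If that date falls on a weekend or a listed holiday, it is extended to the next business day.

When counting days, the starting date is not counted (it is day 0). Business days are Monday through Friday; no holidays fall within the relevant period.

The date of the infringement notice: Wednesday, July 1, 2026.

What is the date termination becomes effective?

The last day of the cure period: 61 calendar days after July 1, 2026 is August 31, 2026.
The date termination becomes effective: August 31, 2026 + 60 days = October 30, 2026. October 30, 2026 is a Friday, so no roll-forward applies.

October 30, 2026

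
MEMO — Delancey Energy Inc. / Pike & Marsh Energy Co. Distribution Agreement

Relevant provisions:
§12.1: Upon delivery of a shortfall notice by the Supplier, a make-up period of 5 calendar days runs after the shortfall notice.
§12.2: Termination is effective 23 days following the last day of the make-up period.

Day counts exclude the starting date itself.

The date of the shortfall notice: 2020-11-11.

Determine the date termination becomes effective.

2020-12-09

Adding 5 calendar days to 2020-11-11 gives 2020-11-16, which is the last day of the make-up period.
Adding 23 calendar days to 2020-11-16 gives 2020-12-09, which is the date termination becomes effective.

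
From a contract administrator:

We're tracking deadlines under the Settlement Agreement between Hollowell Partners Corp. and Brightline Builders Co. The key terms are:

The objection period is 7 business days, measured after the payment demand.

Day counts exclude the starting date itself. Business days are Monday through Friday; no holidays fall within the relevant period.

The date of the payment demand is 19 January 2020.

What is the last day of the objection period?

28 January 2020

The last day of the objection period: counting 7 business days from Sunday, 19 January 2020 (Jan 20, Jan 21, Jan 22, Jan 23, Jan 24, Jan 27, Jan 28, skipping weekends) reaches Tuesday, 28 January 2020.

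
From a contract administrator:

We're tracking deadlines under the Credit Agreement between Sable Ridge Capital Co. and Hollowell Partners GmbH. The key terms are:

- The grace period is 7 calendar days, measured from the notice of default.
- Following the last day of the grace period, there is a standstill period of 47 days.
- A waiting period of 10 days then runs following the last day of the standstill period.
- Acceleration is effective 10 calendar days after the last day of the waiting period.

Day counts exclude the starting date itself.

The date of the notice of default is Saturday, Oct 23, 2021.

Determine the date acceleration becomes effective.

The last day of the grace period: Oct 23, 2021 + 7 days = Oct 30, 2021.
Adding 47 calendar days to Oct 30, 2021 gives Dec 16, 2021, which is the last day of the standstill period.
Adding 10 calendar days to Dec 16, 2021 gives Dec 26, 2021, which is the last day of the waiting period.
The date acceleration becomes effective: Dec 26, 2021 + 10 days = Jan 5, 2022.

Jan 5, 2022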